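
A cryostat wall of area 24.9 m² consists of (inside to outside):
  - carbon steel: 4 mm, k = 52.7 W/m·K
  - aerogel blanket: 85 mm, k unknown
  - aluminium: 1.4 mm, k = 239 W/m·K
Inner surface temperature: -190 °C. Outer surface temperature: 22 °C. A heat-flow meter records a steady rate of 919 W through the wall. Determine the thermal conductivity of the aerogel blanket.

k ≈ 0.0148 W/(m·K)

Series thermal resistances:
R_carbon steel = L/(kA) = 0.004/(52.7×24.9) = 3.048×10^-6 K/W
R_aluminium = L/(kA) = 0.0014/(239×24.9) = 2.353×10^-7 K/W
Sum of known resistances R_other = 3.283×10^-6 K/W
Total R = ΔT/Q = 212/919 = 0.2307 K/W
R_aerogel blanket = R_total − R_other = 0.2307 K/W
k = L/(R·A) = 0.085/(0.2307×24.9)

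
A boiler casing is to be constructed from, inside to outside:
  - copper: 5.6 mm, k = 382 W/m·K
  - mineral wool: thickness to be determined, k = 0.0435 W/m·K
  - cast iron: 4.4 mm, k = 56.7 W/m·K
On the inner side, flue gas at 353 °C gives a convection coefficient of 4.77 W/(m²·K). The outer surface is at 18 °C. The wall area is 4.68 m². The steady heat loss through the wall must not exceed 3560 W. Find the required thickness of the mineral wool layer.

Model the wall as resistances in series:
R_inner film = 1/(h_i·A) = 1/(4.77×4.68) = 0.0448 K/W
R_copper = L/(kA) = 0.0056/(382×4.68) = 3.132×10^-6 K/W
R_cast iron = L/(kA) = 0.0044/(56.7×4.68) = 1.658×10^-5 K/W
Sum of the known resistances R_other = 0.04482 K/W
Required total resistance R_tot = ΔT/Q_allow = 335/3560 = 0.0941 K/W
R_mineral wool = R_tot − R_other = 0.04929 K/W
L = R·k·A = 0.04929×0.0435×4.68

L ≈ 10 mm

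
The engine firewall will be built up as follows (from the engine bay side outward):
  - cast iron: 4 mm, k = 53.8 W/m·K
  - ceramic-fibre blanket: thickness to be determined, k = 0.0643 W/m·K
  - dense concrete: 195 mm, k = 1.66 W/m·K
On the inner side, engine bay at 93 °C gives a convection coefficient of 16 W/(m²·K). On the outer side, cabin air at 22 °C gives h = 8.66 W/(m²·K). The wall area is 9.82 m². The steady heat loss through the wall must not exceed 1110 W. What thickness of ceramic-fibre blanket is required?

Model the wall as resistances in series:
R_inner film = 1/(h_i·A) = 1/(16×9.82) = 0.006365 K/W
R_cast iron = L/(kA) = 0.004/(53.8×9.82) = 7.571×10^-6 K/W
R_dense concrete = L/(kA) = 0.195/(1.66×9.82) = 0.01196 K/W
R_outer film = 1/(h_o·A) = 1/(8.66×9.82) = 0.01176 K/W
Sum of the known resistances R_other = 0.03009 K/W
Required total resistance R_tot = ΔT/Q_allow = 71/1110 = 0.06396 K/W
R_ceramic-fibre blanket = R_tot − R_other = 0.03387 K/W
L = R·k·A = 0.03387×0.0643×9.82

L ≈ 21.4 mm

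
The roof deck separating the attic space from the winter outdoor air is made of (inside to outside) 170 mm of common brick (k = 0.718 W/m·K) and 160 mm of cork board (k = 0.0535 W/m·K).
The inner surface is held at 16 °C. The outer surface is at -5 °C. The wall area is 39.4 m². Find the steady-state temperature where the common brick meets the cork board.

T ≈ 14.5 °C

Treating each layer as a thermal resistance in series:
R_common brick = L/(kA) = 0.17/(0.718×39.4) = 0.006009 K/W
R_cork board = L/(kA) = 0.16/(0.0535×39.4) = 0.0759 K/W
R_total = 0.08191 K/W;  Q = ΔT/R_total = 21/0.08191 = 256.4 W
T_interface = T_inner − Q·ΣR(inner→interface) = 16 − 256×0.006009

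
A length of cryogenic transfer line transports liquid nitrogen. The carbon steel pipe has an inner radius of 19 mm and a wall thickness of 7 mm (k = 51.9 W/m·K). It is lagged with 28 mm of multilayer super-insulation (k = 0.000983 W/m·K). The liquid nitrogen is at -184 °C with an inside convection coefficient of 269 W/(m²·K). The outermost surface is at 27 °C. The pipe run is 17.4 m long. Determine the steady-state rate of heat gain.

Q ≈ 31 W

Treating each annulus and film as a series resistance:
R_inner film = 1/(h_i·2πr₁L) = 1/(269×2π×0.019×17.4) = 0.00179 K/W
R_carbon steel pipe wall = ln(26/19)/(2π×51.9×17.4) = 5.528×10^-5 K/W
R_multilayer super-insulation = ln(54/26)/(2π×0.000983×17.4) = 6.801 K/W
R_total = 6.803 K/W
Q = ΔT/R_total = 211/6.803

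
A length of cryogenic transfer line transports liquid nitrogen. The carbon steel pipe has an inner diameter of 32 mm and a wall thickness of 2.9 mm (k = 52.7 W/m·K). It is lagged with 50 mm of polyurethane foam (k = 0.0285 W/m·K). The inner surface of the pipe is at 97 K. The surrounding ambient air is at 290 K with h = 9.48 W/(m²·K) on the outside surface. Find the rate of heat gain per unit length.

Treating each annulus and film as a series resistance:
R_carbon steel pipe wall = ln(18.9/16)/(2π×52.7×1) = 5.031×10^-4 K/W
R_polyurethane foam = ln(68.9/18.9)/(2π×0.0285×1) = 7.223 K/W
R_outer film = 1/(h_o·2πr_oL) = 1/(9.48×2π×0.0689×1) = 0.2437 K/W
R_total = 7.468 K/W
Q = ΔT/R_total = 193/7.468

q′ ≈ 25.8 W/m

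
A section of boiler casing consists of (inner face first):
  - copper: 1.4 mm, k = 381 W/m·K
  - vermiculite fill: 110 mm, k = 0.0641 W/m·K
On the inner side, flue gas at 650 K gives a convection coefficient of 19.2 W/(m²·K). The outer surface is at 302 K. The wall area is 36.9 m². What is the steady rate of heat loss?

Model the wall as resistances in series:
R_inner film = 1/(h_i·A) = 1/(19.2×36.9) = 0.001411 K/W
R_copper = L/(kA) = 0.0014/(381×36.9) = 9.958×10^-8 K/W
R_vermiculite fill = L/(kA) = 0.11/(0.0641×36.9) = 0.04651 K/W
R_total = 0.04792 K/W
Q = ΔT / R_total = 348 / 0.04792

Q ≈ 7260 W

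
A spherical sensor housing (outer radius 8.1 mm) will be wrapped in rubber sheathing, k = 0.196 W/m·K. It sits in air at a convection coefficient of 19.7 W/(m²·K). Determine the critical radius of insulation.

r_cr ≈ 19.9 mm

For a sphere r_cr = 2k/h = 2×0.196/19.7
r_cr = 19.9 mm; since the bare radius (8.1 mm) is below r_cr, adding a thin layer of insulation will *increase* heat loss.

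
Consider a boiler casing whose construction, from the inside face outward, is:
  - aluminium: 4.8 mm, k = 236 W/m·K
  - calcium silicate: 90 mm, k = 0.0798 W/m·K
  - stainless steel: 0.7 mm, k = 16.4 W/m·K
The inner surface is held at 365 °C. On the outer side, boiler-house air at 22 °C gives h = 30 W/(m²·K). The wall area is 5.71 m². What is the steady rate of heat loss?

Q ≈ 1690 W

Model the wall as resistances in series:
R_aluminium = L/(kA) = 0.0048/(236×5.71) = 3.562×10^-6 K/W
R_calcium silicate = L/(kA) = 0.09/(0.0798×5.71) = 0.1975 K/W
R_stainless steel = L/(kA) = 0.0007/(16.4×5.71) = 7.475×10^-6 K/W
R_outer film = 1/(h_o·A) = 1/(30×5.71) = 0.005838 K/W
R_total = 0.2034 K/W
Q = ΔT / R_total = 343 / 0.2034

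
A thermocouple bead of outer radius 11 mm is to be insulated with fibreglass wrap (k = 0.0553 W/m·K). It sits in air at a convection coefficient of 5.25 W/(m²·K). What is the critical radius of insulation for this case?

For a sphere r_cr = 2k/h = 2×0.0553/5.25
r_cr = 21.1 mm; since the bare radius (11 mm) is below r_cr, adding a thin layer of insulation will *increase* heat loss.

r_cr ≈ 21.1 mm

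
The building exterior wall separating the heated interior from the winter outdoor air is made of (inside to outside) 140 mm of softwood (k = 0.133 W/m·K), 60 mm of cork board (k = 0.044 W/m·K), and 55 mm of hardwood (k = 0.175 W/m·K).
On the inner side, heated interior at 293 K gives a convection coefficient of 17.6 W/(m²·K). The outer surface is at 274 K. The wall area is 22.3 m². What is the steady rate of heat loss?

Model the wall as resistances in series:
R_inner film = 1/(h_i·A) = 1/(17.6×22.3) = 0.002548 K/W
R_softwood = L/(kA) = 0.14/(0.133×22.3) = 0.0472 K/W
R_cork board = L/(kA) = 0.06/(0.044×22.3) = 0.06115 K/W
R_hardwood = L/(kA) = 0.055/(0.175×22.3) = 0.01409 K/W
R_total = 0.125 K/W
Q = ΔT / R_total = 19 / 0.125

Q ≈ 152 W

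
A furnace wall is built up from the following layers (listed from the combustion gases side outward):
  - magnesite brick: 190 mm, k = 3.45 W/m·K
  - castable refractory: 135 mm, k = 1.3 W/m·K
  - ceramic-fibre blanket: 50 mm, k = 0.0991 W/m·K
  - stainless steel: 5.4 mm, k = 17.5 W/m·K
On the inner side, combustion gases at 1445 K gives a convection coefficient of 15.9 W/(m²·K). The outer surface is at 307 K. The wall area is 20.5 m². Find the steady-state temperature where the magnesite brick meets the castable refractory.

Series thermal resistances:
R_inner film = 1/(h_i·A) = 1/(15.9×20.5) = 0.003068 K/W
R_magnesite brick = L/(kA) = 0.19/(3.45×20.5) = 0.002686 K/W
R_castable refractory = L/(kA) = 0.135/(1.3×20.5) = 0.005066 K/W
R_ceramic-fibre blanket = L/(kA) = 0.05/(0.0991×20.5) = 0.02461 K/W
R_stainless steel = L/(kA) = 0.0054/(17.5×20.5) = 1.505×10^-5 K/W
R_total = 0.03545 K/W;  Q = ΔT/R_total = 1138/0.03545 = 32100 W
T_interface = T_inner − Q·ΣR(inner→interface) = 1445 − 32100×0.005754

T ≈ 1260 K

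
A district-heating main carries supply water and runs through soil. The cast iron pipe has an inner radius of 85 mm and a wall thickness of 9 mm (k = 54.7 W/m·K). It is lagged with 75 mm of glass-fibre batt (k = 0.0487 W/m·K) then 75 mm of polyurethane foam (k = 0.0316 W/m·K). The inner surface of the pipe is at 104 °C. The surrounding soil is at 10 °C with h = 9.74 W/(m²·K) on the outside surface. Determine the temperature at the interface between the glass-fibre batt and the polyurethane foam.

For a radial system each layer contributes R = ln(r_out/r_in)/(2πkL); films add R = 1/(hA).
R_cast iron pipe wall = ln(94/85)/(2π×54.7×1) = 2.928×10^-4 K/W
R_glass-fibre batt = ln(169/94)/(2π×0.0487×1) = 1.917 K/W
R_polyurethane foam = ln(244/169)/(2π×0.0316×1) = 1.85 K/W
R_outer film = 1/(h_o·2πr_oL) = 1/(9.74×2π×0.244×1) = 0.06697 K/W
R_total = 3.834 K/W
Q = ΔT/R_total = 94/3.834
Q = 24.5 W/m
T_interface = T_inner − Q·ΣR(inner→interface) = 104 − 24.5×1.917

T ≈ 57 °C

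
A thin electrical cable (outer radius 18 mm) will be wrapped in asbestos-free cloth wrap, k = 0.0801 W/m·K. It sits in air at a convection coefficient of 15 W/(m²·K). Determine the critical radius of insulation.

For a cylinder r_cr = k/h = 0.0801/15
r_cr = 5.34 mm; since the bare radius (18 mm) is above r_cr, any added insulation will reduce heat loss.

r_cr ≈ 5.34 mm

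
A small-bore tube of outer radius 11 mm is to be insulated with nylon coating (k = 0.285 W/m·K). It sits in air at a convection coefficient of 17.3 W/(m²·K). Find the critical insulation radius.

For a cylinder r_cr = k/h = 0.285/17.3
r_cr = 16.5 mm; since the bare radius (11 mm) is below r_cr, adding a thin layer of insulation will *increase* heat loss.

r_cr ≈ 16.5 mm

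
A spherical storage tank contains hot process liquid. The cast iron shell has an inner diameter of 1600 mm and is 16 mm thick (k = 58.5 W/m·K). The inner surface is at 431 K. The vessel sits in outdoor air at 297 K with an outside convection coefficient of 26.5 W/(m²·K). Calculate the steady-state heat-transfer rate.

Q ≈ 29500 W

Radial (spherical) resistances in series:
R_cast iron shell = (1/0.8 − 1/0.816)/(4π×58.5) = 3.334×10^-5 K/W
R_outer film = 1/(h·4πr_o²) = 1/(26.5×4π×0.816²) = 0.00451 K/W
R_total = 0.004543 K/W
Q = ΔT/R_total = 134/0.004543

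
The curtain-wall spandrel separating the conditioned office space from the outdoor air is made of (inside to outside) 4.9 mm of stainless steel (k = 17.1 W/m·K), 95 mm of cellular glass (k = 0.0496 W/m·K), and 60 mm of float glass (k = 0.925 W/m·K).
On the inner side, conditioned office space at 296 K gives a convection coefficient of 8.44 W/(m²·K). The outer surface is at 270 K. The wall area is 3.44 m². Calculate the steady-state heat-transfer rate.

Thermal resistances in series:
R_inner film = 1/(h_i·A) = 1/(8.44×3.44) = 0.03444 K/W
R_stainless steel = L/(kA) = 0.0049/(17.1×3.44) = 8.33×10^-5 K/W
R_cellular glass = L/(kA) = 0.095/(0.0496×3.44) = 0.5568 K/W
R_float glass = L/(kA) = 0.06/(0.925×3.44) = 0.01886 K/W
R_total = 0.6102 K/W
Q = ΔT / R_total = 26 / 0.6102

Q ≈ 42.6 W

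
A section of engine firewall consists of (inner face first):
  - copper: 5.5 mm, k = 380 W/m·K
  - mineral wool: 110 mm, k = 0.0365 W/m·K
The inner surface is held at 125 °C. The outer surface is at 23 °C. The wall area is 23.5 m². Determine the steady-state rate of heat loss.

Q ≈ 795 W

Model the wall as resistances in series:
R_copper = L/(kA) = 0.0055/(380×23.5) = 6.159×10^-7 K/W
R_mineral wool = L/(kA) = 0.11/(0.0365×23.5) = 0.1282 K/W
R_total = 0.1282 K/W
Q = ΔT / R_total = 102 / 0.1282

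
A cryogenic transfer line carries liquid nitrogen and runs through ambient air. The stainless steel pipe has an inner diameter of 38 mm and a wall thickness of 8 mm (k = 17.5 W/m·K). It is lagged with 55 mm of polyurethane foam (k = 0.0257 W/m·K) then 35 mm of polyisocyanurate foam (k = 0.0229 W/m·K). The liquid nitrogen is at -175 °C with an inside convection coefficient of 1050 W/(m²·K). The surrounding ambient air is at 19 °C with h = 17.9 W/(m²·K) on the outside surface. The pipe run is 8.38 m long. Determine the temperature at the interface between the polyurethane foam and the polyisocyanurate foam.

T ≈ -33.3 °C

Treating each annulus and film as a series resistance:
R_inner film = 1/(h_i·2πr₁L) = 1/(1050×2π×0.019×8.38) = 9.52×10^-4 K/W
R_stainless steel pipe wall = ln(27/19)/(2π×17.5×8.38) = 3.814×10^-4 K/W
R_polyurethane foam = ln(82/27)/(2π×0.0257×8.38) = 0.8209 K/W
R_polyisocyanurate foam = ln(117/82)/(2π×0.0229×8.38) = 0.2948 K/W
R_outer film = 1/(h_o·2πr_oL) = 1/(17.9×2π×0.117×8.38) = 0.009069 K/W
R_total = 1.126 K/W
Q = ΔT/R_total = 194/1.126
Q = 172 W
T_interface = T_inner + Q·ΣR(inner→interface) = -175 + 172×0.8223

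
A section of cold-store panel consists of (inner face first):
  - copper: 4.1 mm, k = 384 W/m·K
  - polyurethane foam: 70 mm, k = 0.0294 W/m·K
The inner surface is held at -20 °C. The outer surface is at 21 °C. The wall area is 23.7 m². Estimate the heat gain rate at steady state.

Q ≈ 408 W

Series thermal resistances:
R_copper = L/(kA) = 0.0041/(384×23.7) = 4.505×10^-7 K/W
R_polyurethane foam = L/(kA) = 0.07/(0.0294×23.7) = 0.1005 K/W
R_total = 0.1005 K/W
Q = ΔT / R_total = 41 / 0.1005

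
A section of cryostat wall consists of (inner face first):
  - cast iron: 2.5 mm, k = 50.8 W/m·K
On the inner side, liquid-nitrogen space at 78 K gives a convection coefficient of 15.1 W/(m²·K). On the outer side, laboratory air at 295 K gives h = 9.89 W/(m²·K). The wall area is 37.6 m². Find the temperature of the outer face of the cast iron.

T ≈ 164 K

Thermal resistances in series:
R_inner film = 1/(h_i·A) = 1/(15.1×37.6) = 0.001761 K/W
R_cast iron = L/(kA) = 0.0025/(50.8×37.6) = 1.309×10^-6 K/W
R_outer film = 1/(h_o·A) = 1/(9.89×37.6) = 0.002689 K/W
R_total = 0.004452 K/W;  Q = ΔT/R_total = 217/0.004452 = 48740 W
T_interface = T_inner + Q·ΣR(inner→interface) = 78 + 48700×0.001763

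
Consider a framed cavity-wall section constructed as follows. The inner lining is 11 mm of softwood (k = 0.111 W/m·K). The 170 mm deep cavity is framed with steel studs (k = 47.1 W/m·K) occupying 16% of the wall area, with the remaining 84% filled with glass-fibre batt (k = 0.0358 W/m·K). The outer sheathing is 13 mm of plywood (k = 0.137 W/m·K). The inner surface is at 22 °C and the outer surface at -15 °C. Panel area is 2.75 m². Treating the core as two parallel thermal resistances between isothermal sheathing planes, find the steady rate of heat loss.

Q ≈ 470 W

Sheathing layers in series; stud and cavity paths in parallel between them.
R_inner = 0.011/(0.111×2.75) = 0.03604 K/W
R_stud  = 0.17/(47.1×0.16×2.75) = 0.008203 K/W
R_cav   = 0.17/(0.0358×0.84×2.75) = 2.056 K/W
1/R_core = 1/R_stud + 1/R_cav → R_core = 0.00817 K/W
R_outer = 0.013/(0.137×2.75) = 0.03451 K/W
R_total = 0.07871 K/W
Q = ΔT/R_total = 37/0.07871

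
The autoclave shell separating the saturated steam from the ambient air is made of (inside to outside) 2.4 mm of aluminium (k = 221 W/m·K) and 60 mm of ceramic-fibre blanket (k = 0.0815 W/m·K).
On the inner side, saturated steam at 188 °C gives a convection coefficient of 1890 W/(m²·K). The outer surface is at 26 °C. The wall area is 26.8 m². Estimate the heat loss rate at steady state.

Q ≈ 5890 W

Series thermal resistances:
R_inner film = 1/(h_i·A) = 1/(1890×26.8) = 1.974×10^-5 K/W
R_aluminium = L/(kA) = 0.0024/(221×26.8) = 4.052×10^-7 K/W
R_ceramic-fibre blanket = L/(kA) = 0.06/(0.0815×26.8) = 0.02747 K/W
R_total = 0.02749 K/W
Q = ΔT / R_total = 162 / 0.02749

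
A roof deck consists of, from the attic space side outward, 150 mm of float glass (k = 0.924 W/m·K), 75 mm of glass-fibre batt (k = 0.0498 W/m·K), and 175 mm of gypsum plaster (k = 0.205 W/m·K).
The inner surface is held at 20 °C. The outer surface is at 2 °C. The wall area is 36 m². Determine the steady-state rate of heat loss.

Q ≈ 257 W

Series thermal resistances:
R_float glass = L/(kA) = 0.15/(0.924×36) = 0.004509 K/W
R_glass-fibre batt = L/(kA) = 0.075/(0.0498×36) = 0.04183 K/W
R_gypsum plaster = L/(kA) = 0.175/(0.205×36) = 0.02371 K/W
R_total = 0.07006 K/W
Q = ΔT / R_total = 18 / 0.07006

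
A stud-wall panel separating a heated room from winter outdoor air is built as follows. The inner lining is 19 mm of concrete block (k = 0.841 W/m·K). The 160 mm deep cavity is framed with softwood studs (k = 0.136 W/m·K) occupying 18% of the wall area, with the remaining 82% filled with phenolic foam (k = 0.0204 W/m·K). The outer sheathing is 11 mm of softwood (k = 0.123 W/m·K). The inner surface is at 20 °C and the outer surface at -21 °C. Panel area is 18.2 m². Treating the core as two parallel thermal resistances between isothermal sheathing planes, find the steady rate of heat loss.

Sheathing layers in series; stud and cavity paths in parallel between them.
R_inner = 0.019/(0.841×18.2) = 0.001241 K/W
R_stud  = 0.16/(0.136×0.18×18.2) = 0.3591 K/W
R_cav   = 0.16/(0.0204×0.82×18.2) = 0.5255 K/W
1/R_core = 1/R_stud + 1/R_cav → R_core = 0.2133 K/W
R_outer = 0.011/(0.123×18.2) = 0.004914 K/W
R_total = 0.2195 K/W
Q = ΔT/R_total = 41/0.2195

Q ≈ 187 W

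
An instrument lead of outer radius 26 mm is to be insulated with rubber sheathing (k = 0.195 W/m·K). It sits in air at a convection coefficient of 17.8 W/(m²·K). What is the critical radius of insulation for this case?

For a cylinder r_cr = k/h = 0.195/17.8
r_cr = 11 mm; since the bare radius (26 mm) is above r_cr, any added insulation will reduce heat loss.

r_cr ≈ 11 mm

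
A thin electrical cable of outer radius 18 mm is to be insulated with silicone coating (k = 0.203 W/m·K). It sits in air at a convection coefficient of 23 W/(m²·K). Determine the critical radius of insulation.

r_cr ≈ 8.83 mm

For a cylinder r_cr = k/h = 0.203/23
r_cr = 8.83 mm; since the bare radius (18 mm) is above r_cr, any added insulation will reduce heat loss.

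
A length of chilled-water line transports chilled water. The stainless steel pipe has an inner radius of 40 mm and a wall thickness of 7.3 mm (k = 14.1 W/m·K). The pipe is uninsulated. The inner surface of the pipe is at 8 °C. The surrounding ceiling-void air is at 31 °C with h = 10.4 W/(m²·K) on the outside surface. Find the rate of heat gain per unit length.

Per-layer cylindrical resistances, series-summed:
R_stainless steel pipe wall = ln(47.3/40)/(2π×14.1×1) = 0.001892 K/W
R_outer film = 1/(h_o·2πr_oL) = 1/(10.4×2π×0.0473×1) = 0.3235 K/W
R_total = 0.3254 K/W
Q = ΔT/R_total = 23/0.3254

q′ ≈ 70.7 W/m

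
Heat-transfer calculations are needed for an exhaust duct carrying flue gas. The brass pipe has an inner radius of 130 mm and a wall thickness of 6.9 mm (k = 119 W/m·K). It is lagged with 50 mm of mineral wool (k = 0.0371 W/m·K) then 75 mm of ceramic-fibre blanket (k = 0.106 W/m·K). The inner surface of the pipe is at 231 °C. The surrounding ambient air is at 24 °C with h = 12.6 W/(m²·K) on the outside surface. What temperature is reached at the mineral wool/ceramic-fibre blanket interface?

Radial resistances (cylindrical: R_cond = ln(r_o/r_i)/(2πkL), R_conv = 1/(h·2πrL)):
R_brass pipe wall = ln(136.9/130)/(2π×119×1) = 6.917×10^-5 K/W
R_mineral wool = ln(186.9/136.9)/(2π×0.0371×1) = 1.336 K/W
R_ceramic-fibre blanket = ln(261.9/186.9)/(2π×0.106×1) = 0.5066 K/W
R_outer film = 1/(h_o·2πr_oL) = 1/(12.6×2π×0.2619×1) = 0.04823 K/W
R_total = 1.89 K/W
Q = ΔT/R_total = 207/1.89
Q = 109 W/m
T_interface = T_inner − Q·ΣR(inner→interface) = 231 − 109×1.336

T ≈ 84.8 °C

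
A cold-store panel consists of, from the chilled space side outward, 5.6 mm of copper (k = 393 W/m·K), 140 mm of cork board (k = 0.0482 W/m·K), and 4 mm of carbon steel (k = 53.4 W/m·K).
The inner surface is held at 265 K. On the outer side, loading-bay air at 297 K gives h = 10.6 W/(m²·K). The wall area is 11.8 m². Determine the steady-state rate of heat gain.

Model the wall as resistances in series:
R_copper = L/(kA) = 0.0056/(393×11.8) = 1.208×10^-6 K/W
R_cork board = L/(kA) = 0.14/(0.0482×11.8) = 0.2461 K/W
R_carbon steel = L/(kA) = 0.004/(53.4×11.8) = 6.348×10^-6 K/W
R_outer film = 1/(h_o·A) = 1/(10.6×11.8) = 0.007995 K/W
R_total = 0.2542 K/W
Q = ΔT / R_total = 32 / 0.2542

Q ≈ 126 W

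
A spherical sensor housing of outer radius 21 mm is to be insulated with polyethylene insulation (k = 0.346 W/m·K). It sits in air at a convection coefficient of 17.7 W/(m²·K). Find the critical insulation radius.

For a sphere r_cr = 2k/h = 2×0.346/17.7
r_cr = 39.1 mm; since the bare radius (21 mm) is below r_cr, adding a thin layer of insulation will *increase* heat loss.

r_cr ≈ 39.1 mm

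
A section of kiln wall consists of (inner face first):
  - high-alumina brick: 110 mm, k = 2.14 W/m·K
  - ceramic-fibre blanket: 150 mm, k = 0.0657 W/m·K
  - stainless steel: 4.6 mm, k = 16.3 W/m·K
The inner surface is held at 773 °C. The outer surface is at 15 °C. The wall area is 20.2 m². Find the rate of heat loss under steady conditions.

Treating each layer as a thermal resistance in series:
R_high-alumina brick = L/(kA) = 0.11/(2.14×20.2) = 0.002545 K/W
R_ceramic-fibre blanket = L/(kA) = 0.15/(0.0657×20.2) = 0.113 K/W
R_stainless steel = L/(kA) = 0.0046/(16.3×20.2) = 1.397×10^-5 K/W
R_total = 0.1156 K/W
Q = ΔT / R_total = 758 / 0.1156

Q ≈ 6560 W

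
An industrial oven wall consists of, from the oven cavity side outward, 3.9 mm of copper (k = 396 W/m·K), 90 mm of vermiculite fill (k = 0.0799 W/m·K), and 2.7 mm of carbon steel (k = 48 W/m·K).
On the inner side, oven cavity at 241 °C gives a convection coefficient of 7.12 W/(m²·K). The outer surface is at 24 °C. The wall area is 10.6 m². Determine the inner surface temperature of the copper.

Thermal resistances in series:
R_inner film = 1/(h_i·A) = 1/(7.12×10.6) = 0.01325 K/W
R_copper = L/(kA) = 0.0039/(396×10.6) = 9.291×10^-7 K/W
R_vermiculite fill = L/(kA) = 0.09/(0.0799×10.6) = 0.1063 K/W
R_carbon steel = L/(kA) = 0.0027/(48×10.6) = 5.307×10^-6 K/W
R_total = 0.1195 K/W;  Q = ΔT/R_total = 217/0.1195 = 1816 W
T_interface = T_inner − Q·ΣR(inner→interface) = 241 − 1820×0.01325

T ≈ 217 °C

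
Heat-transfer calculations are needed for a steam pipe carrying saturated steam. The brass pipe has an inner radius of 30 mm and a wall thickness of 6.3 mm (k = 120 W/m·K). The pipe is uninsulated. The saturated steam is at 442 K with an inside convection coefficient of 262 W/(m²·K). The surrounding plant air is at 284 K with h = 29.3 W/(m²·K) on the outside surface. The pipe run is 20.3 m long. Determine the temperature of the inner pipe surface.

Per-layer cylindrical resistances, series-summed:
R_inner film = 1/(h_i·2πr₁L) = 1/(262×2π×0.03×20.3) = 9.975×10^-4 K/W
R_brass pipe wall = ln(36.3/30)/(2π×120×20.3) = 1.245×10^-5 K/W
R_outer film = 1/(h_o·2πr_oL) = 1/(29.3×2π×0.0363×20.3) = 0.007371 K/W
R_total = 0.008381 K/W
Q = ΔT/R_total = 158/0.008381
Q = 18900 W
T_interface = T_inner − Q·ΣR(inner→interface) = 442 − 18900×9.975×10^-4

T ≈ 423 K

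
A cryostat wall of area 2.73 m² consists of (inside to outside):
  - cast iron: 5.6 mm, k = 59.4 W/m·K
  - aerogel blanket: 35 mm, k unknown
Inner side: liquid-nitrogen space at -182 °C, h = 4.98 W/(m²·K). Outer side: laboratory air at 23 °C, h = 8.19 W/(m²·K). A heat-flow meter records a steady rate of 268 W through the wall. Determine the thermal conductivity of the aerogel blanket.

Series thermal resistances:
R_inner film = 1/(h_i·A) = 1/(4.98×2.73) = 0.07355 K/W
R_cast iron = L/(kA) = 0.0056/(59.4×2.73) = 3.453×10^-5 K/W
R_outer film = 1/(h_o·A) = 1/(8.19×2.73) = 0.04473 K/W
Sum of known resistances R_other = 0.1183 K/W
Total R = ΔT/Q = 205/268 = 0.7649 K/W
R_aerogel blanket = R_total − R_other = 0.6466 K/W
k = L/(R·A) = 0.035/(0.6466×2.73)

k ≈ 0.0198 W/(m·K)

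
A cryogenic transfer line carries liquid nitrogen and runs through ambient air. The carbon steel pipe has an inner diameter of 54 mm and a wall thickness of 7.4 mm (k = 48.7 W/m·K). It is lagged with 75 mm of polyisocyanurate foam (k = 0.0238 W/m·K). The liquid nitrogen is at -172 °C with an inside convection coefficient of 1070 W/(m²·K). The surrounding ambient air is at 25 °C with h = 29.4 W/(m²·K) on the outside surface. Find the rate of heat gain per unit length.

q′ ≈ 25.3 W/m

Treating each annulus and film as a series resistance:
R_inner film = 1/(h_i·2πr₁L) = 1/(1070×2π×0.027×1) = 0.005509 K/W
R_carbon steel pipe wall = ln(34.4/27)/(2π×48.7×1) = 7.916×10^-4 K/W
R_polyisocyanurate foam = ln(109.4/34.4)/(2π×0.0238×1) = 7.737 K/W
R_outer film = 1/(h_o·2πr_oL) = 1/(29.4×2π×0.1094×1) = 0.04948 K/W
R_total = 7.793 K/W
Q = ΔT/R_total = 197/7.793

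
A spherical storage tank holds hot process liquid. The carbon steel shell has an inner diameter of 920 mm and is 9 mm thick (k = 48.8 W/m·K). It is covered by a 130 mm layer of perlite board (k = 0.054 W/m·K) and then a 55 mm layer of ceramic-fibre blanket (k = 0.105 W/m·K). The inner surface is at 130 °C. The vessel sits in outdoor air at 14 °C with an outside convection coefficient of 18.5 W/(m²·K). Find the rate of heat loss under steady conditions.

Q ≈ 145 W

Spherical conduction: R = (1/r_in − 1/r_out)/(4πk) per layer; series-sum.
R_carbon steel shell = (1/0.46 − 1/0.469)/(4π×48.8) = 6.803×10^-5 K/W
R_perlite board = (1/0.469 − 1/0.599)/(4π×0.054) = 0.6819 K/W
R_ceramic-fibre blanket = (1/0.599 − 1/0.654)/(4π×0.105) = 0.1064 K/W
R_outer film = 1/(h·4πr_o²) = 1/(18.5×4π×0.654²) = 0.01006 K/W
R_total = 0.7985 K/W
Q = ΔT/R_total = 116/0.7985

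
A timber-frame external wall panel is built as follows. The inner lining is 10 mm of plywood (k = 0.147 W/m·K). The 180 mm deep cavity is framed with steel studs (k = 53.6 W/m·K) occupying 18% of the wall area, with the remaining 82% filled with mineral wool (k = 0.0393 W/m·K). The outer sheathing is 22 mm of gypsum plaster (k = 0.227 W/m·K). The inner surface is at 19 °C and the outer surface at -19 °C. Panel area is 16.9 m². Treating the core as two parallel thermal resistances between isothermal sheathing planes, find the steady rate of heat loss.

Q ≈ 3500 W

Sheathing layers in series; stud and cavity paths in parallel between them.
R_inner = 0.01/(0.147×16.9) = 0.004025 K/W
R_stud  = 0.18/(53.6×0.18×16.9) = 0.001104 K/W
R_cav   = 0.18/(0.0393×0.82×16.9) = 0.3305 K/W
1/R_core = 1/R_stud + 1/R_cav → R_core = 0.0011 K/W
R_outer = 0.022/(0.227×16.9) = 0.005735 K/W
R_total = 0.01086 K/W
Q = ΔT/R_total = 38/0.01086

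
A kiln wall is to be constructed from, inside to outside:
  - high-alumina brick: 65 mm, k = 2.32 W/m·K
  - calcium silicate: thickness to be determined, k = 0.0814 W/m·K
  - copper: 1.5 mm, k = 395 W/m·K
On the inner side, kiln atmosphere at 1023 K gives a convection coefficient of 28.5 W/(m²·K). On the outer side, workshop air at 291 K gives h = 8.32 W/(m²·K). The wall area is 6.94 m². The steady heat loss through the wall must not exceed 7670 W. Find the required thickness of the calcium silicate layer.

Treating each layer as a thermal resistance in series:
R_inner film = 1/(h_i·A) = 1/(28.5×6.94) = 0.005056 K/W
R_high-alumina brick = L/(kA) = 0.065/(2.32×6.94) = 0.004037 K/W
R_copper = L/(kA) = 0.0015/(395×6.94) = 5.472×10^-7 K/W
R_outer film = 1/(h_o·A) = 1/(8.32×6.94) = 0.01732 K/W
Sum of the known resistances R_other = 0.02641 K/W
Required total resistance R_tot = ΔT/Q_allow = 732/7670 = 0.09544 K/W
R_calcium silicate = R_tot − R_other = 0.06902 K/W
L = R·k·A = 0.06902×0.0814×6.94

L ≈ 39 mm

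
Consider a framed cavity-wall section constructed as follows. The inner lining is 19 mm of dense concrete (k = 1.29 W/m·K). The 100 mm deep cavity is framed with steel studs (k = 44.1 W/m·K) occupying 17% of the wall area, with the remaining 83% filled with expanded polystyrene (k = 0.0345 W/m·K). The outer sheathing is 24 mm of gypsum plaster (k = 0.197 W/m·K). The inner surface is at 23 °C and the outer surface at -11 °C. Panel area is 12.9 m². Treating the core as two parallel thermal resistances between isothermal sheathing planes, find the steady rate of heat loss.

Q ≈ 2930 W

Sheathing layers in series; stud and cavity paths in parallel between them.
R_inner = 0.019/(1.29×12.9) = 0.001142 K/W
R_stud  = 0.1/(44.1×0.17×12.9) = 0.001034 K/W
R_cav   = 0.1/(0.0345×0.83×12.9) = 0.2707 K/W
1/R_core = 1/R_stud + 1/R_cav → R_core = 0.00103 K/W
R_outer = 0.024/(0.197×12.9) = 0.009444 K/W
R_total = 0.01162 K/W
Q = ΔT/R_total = 34/0.01162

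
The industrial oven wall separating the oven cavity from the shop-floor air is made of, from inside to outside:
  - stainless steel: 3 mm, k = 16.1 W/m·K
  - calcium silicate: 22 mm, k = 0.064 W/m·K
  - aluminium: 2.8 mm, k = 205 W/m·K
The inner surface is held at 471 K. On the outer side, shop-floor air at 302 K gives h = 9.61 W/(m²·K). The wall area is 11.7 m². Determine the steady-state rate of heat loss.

Treating each layer as a thermal resistance in series:
R_stainless steel = L/(kA) = 0.003/(16.1×11.7) = 1.593×10^-5 K/W
R_calcium silicate = L/(kA) = 0.022/(0.064×11.7) = 0.02938 K/W
R_aluminium = L/(kA) = 0.0028/(205×11.7) = 1.167×10^-6 K/W
R_outer film = 1/(h_o·A) = 1/(9.61×11.7) = 0.008894 K/W
R_total = 0.03829 K/W
Q = ΔT / R_total = 169 / 0.03829

Q ≈ 4410 W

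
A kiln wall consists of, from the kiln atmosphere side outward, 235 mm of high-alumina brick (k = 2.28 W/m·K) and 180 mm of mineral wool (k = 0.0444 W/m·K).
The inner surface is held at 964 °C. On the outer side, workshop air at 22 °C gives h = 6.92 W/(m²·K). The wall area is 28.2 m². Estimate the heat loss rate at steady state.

Q ≈ 6180 W

Series thermal resistances:
R_high-alumina brick = L/(kA) = 0.235/(2.28×28.2) = 0.003655 K/W
R_mineral wool = L/(kA) = 0.18/(0.0444×28.2) = 0.1438 K/W
R_outer film = 1/(h_o·A) = 1/(6.92×28.2) = 0.005124 K/W
R_total = 0.1525 K/W
Q = ΔT / R_total = 942 / 0.1525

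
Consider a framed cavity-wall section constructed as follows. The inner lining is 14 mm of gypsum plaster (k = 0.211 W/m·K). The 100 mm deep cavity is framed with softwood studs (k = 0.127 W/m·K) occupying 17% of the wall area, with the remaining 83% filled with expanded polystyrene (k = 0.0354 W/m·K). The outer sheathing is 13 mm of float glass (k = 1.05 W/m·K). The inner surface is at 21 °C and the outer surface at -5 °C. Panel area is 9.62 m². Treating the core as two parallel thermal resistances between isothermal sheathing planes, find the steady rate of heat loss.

Sheathing layers in series; stud and cavity paths in parallel between them.
R_inner = 0.014/(0.211×9.62) = 0.006897 K/W
R_stud  = 0.1/(0.127×0.17×9.62) = 0.4815 K/W
R_cav   = 0.1/(0.0354×0.83×9.62) = 0.3538 K/W
1/R_core = 1/R_stud + 1/R_cav → R_core = 0.2039 K/W
R_outer = 0.013/(1.05×9.62) = 0.001287 K/W
R_total = 0.2121 K/W
Q = ΔT/R_total = 26/0.2121

Q ≈ 123 W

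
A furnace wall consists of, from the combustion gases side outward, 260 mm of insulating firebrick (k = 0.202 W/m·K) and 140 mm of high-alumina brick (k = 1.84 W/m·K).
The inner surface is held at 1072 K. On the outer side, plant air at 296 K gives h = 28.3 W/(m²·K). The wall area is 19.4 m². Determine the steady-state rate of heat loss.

Model the wall as resistances in series:
R_insulating firebrick = L/(kA) = 0.26/(0.202×19.4) = 0.06635 K/W
R_high-alumina brick = L/(kA) = 0.14/(1.84×19.4) = 0.003922 K/W
R_outer film = 1/(h_o·A) = 1/(28.3×19.4) = 0.001821 K/W
R_total = 0.07209 K/W
Q = ΔT / R_total = 776 / 0.07209

Q ≈ 10800 W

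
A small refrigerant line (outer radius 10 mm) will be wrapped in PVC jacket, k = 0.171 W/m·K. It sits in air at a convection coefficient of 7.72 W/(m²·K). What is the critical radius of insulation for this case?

For a cylinder r_cr = k/h = 0.171/7.72
r_cr = 22.2 mm; since the bare radius (10 mm) is below r_cr, adding a thin layer of insulation will *increase* heat loss.

r_cr ≈ 22.2 mm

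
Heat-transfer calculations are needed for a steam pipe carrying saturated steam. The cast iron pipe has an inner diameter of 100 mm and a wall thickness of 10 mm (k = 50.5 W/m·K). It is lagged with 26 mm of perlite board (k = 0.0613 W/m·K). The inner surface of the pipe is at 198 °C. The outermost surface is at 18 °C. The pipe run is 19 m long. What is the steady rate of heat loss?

Radial resistances (cylindrical: R_cond = ln(r_o/r_i)/(2πkL), R_conv = 1/(h·2πrL)):
R_cast iron pipe wall = ln(60/50)/(2π×50.5×19) = 3.024×10^-5 K/W
R_perlite board = ln(86/60)/(2π×0.0613×19) = 0.04919 K/W
R_total = 0.04922 K/W
Q = ΔT/R_total = 180/0.04922

Q ≈ 3660 W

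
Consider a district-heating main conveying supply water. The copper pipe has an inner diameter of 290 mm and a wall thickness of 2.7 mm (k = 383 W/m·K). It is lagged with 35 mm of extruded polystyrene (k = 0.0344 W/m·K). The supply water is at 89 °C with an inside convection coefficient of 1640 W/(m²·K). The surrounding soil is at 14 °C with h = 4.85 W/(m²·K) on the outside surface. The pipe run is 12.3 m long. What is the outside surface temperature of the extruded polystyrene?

T ≈ 25.6 °C

Radial resistances (cylindrical: R_cond = ln(r_o/r_i)/(2πkL), R_conv = 1/(h·2πrL)):
R_inner film = 1/(h_i·2πr₁L) = 1/(1640×2π×0.145×12.3) = 5.441×10^-5 K/W
R_copper pipe wall = ln(147.7/145)/(2π×383×12.3) = 6.233×10^-7 K/W
R_extruded polystyrene = ln(182.7/147.7)/(2π×0.0344×12.3) = 0.07999 K/W
R_outer film = 1/(h_o·2πr_oL) = 1/(4.85×2π×0.1827×12.3) = 0.0146 K/W
R_total = 0.09465 K/W
Q = ΔT/R_total = 75/0.09465
Q = 792 W
T_interface = T_inner − Q·ΣR(inner→interface) = 89 − 792×0.08005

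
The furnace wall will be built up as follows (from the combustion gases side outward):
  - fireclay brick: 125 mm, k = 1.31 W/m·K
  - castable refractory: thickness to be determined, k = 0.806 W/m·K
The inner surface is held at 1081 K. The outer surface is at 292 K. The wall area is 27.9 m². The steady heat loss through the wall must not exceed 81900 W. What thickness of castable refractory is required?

Series thermal resistances:
R_fireclay brick = L/(kA) = 0.125/(1.31×27.9) = 0.00342 K/W
Sum of the known resistances R_other = 0.00342 K/W
Required total resistance R_tot = ΔT/Q_allow = 789/81900 = 0.009634 K/W
R_castable refractory = R_tot − R_other = 0.006214 K/W
L = R·k·A = 0.006214×0.806×27.9

L ≈ 140 mm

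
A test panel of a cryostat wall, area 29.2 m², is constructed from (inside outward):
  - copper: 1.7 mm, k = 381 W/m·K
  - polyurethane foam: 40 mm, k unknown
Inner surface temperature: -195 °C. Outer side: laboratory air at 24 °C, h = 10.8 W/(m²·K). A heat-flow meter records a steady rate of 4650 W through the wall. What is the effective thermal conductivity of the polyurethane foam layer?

Series thermal resistances:
R_copper = L/(kA) = 0.0017/(381×29.2) = 1.528×10^-7 K/W
R_outer film = 1/(h_o·A) = 1/(10.8×29.2) = 0.003171 K/W
Sum of known resistances R_other = 0.003171 K/W
Total R = ΔT/Q = 219/4650 = 0.0471 K/W
R_polyurethane foam = R_total − R_other = 0.04393 K/W
k = L/(R·A) = 0.04/(0.04393×29.2)

k ≈ 0.0312 W/(m·K)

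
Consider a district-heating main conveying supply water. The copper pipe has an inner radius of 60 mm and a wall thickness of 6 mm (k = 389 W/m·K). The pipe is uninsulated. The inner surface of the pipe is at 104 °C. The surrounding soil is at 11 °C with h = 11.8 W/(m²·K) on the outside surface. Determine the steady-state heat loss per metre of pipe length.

q′ ≈ 455 W/m

Treating each annulus and film as a series resistance:
R_copper pipe wall = ln(66/60)/(2π×389×1) = 3.9×10^-5 K/W
R_outer film = 1/(h_o·2πr_oL) = 1/(11.8×2π×0.066×1) = 0.2044 K/W
R_total = 0.2044 K/W
Q = ΔT/R_total = 93/0.2044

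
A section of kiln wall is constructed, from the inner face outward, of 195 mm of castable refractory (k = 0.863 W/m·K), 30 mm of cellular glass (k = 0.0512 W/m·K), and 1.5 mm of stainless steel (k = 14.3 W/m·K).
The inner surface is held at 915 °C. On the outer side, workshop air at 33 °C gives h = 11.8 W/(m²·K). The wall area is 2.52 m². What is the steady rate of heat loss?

Treating each layer as a thermal resistance in series:
R_castable refractory = L/(kA) = 0.195/(0.863×2.52) = 0.08967 K/W
R_cellular glass = L/(kA) = 0.03/(0.0512×2.52) = 0.2325 K/W
R_stainless steel = L/(kA) = 0.0015/(14.3×2.52) = 4.163×10^-5 K/W
R_outer film = 1/(h_o·A) = 1/(11.8×2.52) = 0.03363 K/W
R_total = 0.3559 K/W
Q = ΔT / R_total = 882 / 0.3559

Q ≈ 2480 W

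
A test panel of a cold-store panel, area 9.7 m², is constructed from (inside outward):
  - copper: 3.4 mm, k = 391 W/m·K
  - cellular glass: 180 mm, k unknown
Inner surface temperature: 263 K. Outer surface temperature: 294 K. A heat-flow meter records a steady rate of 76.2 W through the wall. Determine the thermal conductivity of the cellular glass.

k ≈ 0.0456 W/(m·K)

Series thermal resistances:
R_copper = L/(kA) = 0.0034/(391×9.7) = 8.965×10^-7 K/W
Sum of known resistances R_other = 8.965×10^-7 K/W
Total R = ΔT/Q = 31/76.2 = 0.4068 K/W
R_cellular glass = R_total − R_other = 0.4068 K/W
k = L/(R·A) = 0.18/(0.4068×9.7)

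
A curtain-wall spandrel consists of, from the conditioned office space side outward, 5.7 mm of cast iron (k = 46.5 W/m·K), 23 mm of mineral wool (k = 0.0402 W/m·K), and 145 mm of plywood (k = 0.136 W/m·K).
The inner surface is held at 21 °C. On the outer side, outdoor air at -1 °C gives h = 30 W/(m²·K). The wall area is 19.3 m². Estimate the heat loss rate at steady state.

Treating each layer as a thermal resistance in series:
R_cast iron = L/(kA) = 0.0057/(46.5×19.3) = 6.351×10^-6 K/W
R_mineral wool = L/(kA) = 0.023/(0.0402×19.3) = 0.02964 K/W
R_plywood = L/(kA) = 0.145/(0.136×19.3) = 0.05524 K/W
R_outer film = 1/(h_o·A) = 1/(30×19.3) = 0.001727 K/W
R_total = 0.08662 K/W
Q = ΔT / R_total = 22 / 0.08662

Q ≈ 254 W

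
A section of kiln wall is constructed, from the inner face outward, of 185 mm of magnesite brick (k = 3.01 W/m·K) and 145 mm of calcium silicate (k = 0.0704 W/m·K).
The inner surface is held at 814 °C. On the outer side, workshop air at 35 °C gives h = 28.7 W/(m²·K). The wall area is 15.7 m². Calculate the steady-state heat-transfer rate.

Q ≈ 5670 W

Thermal resistances in series:
R_magnesite brick = L/(kA) = 0.185/(3.01×15.7) = 0.003915 K/W
R_calcium silicate = L/(kA) = 0.145/(0.0704×15.7) = 0.1312 K/W
R_outer film = 1/(h_o·A) = 1/(28.7×15.7) = 0.002219 K/W
R_total = 0.1373 K/W
Q = ΔT / R_total = 779 / 0.1373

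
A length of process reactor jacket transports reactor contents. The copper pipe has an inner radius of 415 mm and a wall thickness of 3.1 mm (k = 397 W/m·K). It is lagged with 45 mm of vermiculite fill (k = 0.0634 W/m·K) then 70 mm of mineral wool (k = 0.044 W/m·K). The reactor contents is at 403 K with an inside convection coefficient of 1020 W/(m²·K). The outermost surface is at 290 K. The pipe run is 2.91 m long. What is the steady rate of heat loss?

Q ≈ 429 W

Per-layer cylindrical resistances, series-summed:
R_inner film = 1/(h_i·2πr₁L) = 1/(1020×2π×0.415×2.91) = 1.292×10^-4 K/W
R_copper pipe wall = ln(418.1/415)/(2π×397×2.91) = 1.025×10^-6 K/W
R_vermiculite fill = ln(463.1/418.1)/(2π×0.0634×2.91) = 0.08818 K/W
R_mineral wool = ln(533.1/463.1)/(2π×0.044×2.91) = 0.175 K/W
R_total = 0.2633 K/W
Q = ΔT/R_total = 113/0.2633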